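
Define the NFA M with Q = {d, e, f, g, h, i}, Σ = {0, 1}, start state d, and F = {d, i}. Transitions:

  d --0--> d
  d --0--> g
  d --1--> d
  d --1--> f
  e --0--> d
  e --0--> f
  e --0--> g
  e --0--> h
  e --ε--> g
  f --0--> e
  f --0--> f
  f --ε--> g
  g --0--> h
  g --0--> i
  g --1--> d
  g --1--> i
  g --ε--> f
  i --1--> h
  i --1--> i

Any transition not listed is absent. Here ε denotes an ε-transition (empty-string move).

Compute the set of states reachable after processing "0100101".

Start in {d}.
Read '0': {d} → {d, f, g}.
Read '1': {d, f, g} → {d, f, g, i}.
Read '0': {d, f, g, i} → {d, e, f, g, h, i}.
Read '0': {d, e, f, g, h, i} → {d, e, f, g, h, i}.
Read '1': {d, e, f, g, h, i} → {d, f, g, h, i}.
Read '0': {d, f, g, h, i} → {d, e, f, g, h, i}.
Read '1': {d, e, f, g, h, i} → {d, f, g, h, i}.

{d, f, g, h, i}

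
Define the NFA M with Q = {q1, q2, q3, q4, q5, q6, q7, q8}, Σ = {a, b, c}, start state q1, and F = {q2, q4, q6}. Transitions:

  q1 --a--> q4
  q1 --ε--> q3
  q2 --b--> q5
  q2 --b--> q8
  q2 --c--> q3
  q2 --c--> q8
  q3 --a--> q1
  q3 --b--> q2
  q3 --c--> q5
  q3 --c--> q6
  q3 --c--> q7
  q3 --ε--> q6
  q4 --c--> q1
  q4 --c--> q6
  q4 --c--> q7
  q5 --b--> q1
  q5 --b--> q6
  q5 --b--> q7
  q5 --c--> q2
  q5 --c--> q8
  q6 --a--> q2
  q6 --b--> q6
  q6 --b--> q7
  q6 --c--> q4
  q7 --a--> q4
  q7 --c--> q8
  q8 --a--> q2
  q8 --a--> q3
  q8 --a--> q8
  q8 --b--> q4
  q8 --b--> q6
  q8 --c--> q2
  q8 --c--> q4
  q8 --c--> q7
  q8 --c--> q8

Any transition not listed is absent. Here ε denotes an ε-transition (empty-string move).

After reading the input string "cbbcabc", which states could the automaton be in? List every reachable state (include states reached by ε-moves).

{q1, q2, q3, q4, q6, q7, q8}

Start: ε-closure({q1}) = {q1, q3, q6}.
Read 'c': {q1, q3, q6} → {q4, q5, q6, q7}.
Read 'b': {q4, q5, q6, q7} → {q1, q3, q6, q7}.
Read 'b': {q1, q3, q6, q7} → {q2, q6, q7}.
Read 'c': {q2, q6, q7} → {q3, q4, q6, q8}.
Read 'a': {q3, q4, q6, q8} → {q1, q2, q3, q6, q8}.
Read 'b': {q1, q2, q3, q6, q8} → {q2, q4, q5, q6, q7, q8}.
Read 'c': {q2, q4, q5, q6, q7, q8} → {q1, q2, q3, q4, q6, q7, q8}.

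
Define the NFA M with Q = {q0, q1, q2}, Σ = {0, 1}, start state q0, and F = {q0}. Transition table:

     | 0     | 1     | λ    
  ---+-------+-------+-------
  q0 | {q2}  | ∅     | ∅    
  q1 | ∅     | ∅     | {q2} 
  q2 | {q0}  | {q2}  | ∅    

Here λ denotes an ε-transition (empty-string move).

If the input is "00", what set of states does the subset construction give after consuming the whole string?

{q0}

Start in {q0}.
Read '0': q0→{q2}; now {q2}.
Read '0': q2→{q0}; now {q0}.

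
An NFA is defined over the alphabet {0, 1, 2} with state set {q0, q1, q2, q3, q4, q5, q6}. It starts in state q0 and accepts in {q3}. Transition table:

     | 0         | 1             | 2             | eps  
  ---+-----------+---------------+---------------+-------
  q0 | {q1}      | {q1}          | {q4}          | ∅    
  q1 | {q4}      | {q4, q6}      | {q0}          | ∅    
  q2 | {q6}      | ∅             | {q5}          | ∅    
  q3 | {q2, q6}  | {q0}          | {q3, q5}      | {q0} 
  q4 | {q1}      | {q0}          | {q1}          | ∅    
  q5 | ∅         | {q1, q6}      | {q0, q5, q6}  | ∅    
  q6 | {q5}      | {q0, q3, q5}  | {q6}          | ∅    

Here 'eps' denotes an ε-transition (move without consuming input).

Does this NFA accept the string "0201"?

No

Start in {q0}.
Read '0': q0→{q1}; now {q1}.
Read '2': q1→{q0}; now {q0}.
Read '0': q0→{q1}; now {q1}.
Read '1': q1→{q4, q6}; now {q4, q6}.
The final set {q4, q6} contains no accepting state.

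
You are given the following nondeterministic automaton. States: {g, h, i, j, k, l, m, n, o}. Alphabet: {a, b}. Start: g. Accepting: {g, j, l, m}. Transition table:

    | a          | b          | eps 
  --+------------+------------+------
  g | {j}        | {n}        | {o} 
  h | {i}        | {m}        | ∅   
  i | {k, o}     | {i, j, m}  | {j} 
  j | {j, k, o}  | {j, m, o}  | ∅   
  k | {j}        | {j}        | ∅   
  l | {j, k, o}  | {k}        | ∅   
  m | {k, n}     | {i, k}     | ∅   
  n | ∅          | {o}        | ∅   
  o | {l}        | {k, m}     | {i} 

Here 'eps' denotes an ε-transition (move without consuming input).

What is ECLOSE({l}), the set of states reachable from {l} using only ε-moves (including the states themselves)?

Begin with {l}.
No ε-moves leave this set, so the closure equals the set itself.

{l}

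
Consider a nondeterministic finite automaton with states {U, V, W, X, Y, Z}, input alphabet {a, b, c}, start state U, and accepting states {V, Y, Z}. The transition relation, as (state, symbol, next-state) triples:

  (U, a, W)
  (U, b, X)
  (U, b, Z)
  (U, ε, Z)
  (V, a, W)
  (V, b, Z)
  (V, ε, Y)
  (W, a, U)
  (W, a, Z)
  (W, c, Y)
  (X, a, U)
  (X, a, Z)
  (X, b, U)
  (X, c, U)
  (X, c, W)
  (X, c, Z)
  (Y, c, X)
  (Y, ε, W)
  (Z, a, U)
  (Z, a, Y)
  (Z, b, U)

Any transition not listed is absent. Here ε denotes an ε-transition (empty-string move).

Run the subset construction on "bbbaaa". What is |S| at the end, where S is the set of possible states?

4

Start: ε-closure({U}) = {U, Z}.
Read 'b': {U, Z} → {U, X, Z}.
Read 'b': {U, X, Z} → {U, X, Z}.
Read 'b': {U, X, Z} → {U, X, Z}.
Read 'a': {U, X, Z} → {U, W, Y, Z}.
Read 'a': {U, W, Y, Z} → {U, W, Y, Z}.
Read 'a': {U, W, Y, Z} → {U, W, Y, Z}.
That set has 4 states.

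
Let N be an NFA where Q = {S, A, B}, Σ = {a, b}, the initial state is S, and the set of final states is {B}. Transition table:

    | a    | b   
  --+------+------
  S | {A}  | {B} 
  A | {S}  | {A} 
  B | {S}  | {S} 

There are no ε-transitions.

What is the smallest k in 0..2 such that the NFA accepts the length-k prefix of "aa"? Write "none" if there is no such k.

none

Start in {S}.
Read 'a': {S} → {A}.
Read 'a': {A} → {S}.
No reachable set along the way intersects F.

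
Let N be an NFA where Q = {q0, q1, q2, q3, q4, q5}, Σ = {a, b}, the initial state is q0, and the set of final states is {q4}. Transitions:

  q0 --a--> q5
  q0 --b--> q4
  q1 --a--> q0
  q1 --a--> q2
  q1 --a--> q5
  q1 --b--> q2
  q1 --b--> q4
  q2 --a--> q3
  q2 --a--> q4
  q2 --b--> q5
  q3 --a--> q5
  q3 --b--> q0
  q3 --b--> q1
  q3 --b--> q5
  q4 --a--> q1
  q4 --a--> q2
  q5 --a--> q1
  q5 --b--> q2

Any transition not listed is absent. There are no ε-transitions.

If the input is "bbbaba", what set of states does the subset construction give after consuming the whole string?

Start in {q0}.
Read 'b': q0→{q4}; now {q4}.
Read 'b': q4→∅; now ∅.
The set is empty and remains empty for the remaining 4 symbols.

∅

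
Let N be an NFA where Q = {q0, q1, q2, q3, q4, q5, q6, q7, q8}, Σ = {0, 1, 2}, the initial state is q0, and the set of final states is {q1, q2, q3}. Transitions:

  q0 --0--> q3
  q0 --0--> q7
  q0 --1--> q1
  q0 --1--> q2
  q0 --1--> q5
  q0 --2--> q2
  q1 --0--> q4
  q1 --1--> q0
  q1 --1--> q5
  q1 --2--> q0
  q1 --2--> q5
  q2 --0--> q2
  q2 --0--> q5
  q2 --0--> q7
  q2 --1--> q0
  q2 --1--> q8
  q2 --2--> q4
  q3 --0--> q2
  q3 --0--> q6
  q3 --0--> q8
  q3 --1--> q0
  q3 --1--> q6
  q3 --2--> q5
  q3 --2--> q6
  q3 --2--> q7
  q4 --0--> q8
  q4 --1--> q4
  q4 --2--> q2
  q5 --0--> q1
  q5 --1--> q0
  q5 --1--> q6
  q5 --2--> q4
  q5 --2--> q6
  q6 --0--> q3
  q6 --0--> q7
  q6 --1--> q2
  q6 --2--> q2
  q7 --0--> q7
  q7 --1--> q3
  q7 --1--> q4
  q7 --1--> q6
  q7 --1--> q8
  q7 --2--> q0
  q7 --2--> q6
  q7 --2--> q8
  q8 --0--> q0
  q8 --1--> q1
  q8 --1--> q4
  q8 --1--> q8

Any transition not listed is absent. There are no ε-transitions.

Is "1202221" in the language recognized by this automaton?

No

Start in {q0}.
Read '1': {q0} → {q1, q2, q5}.
Read '2': {q1, q2, q5} → {q0, q4, q5, q6}.
Read '0': {q0, q4, q5, q6} → {q1, q3, q7, q8}.
Read '2': {q1, q3, q7, q8} → {q0, q5, q6, q7, q8}.
Read '2': {q0, q5, q6, q7, q8} → {q0, q2, q4, q6, q8}.
Read '2': {q0, q2, q4, q6, q8} → {q2, q4}.
Read '1': {q2, q4} → {q0, q4, q8}.
The final set {q0, q4, q8} contains no accepting state.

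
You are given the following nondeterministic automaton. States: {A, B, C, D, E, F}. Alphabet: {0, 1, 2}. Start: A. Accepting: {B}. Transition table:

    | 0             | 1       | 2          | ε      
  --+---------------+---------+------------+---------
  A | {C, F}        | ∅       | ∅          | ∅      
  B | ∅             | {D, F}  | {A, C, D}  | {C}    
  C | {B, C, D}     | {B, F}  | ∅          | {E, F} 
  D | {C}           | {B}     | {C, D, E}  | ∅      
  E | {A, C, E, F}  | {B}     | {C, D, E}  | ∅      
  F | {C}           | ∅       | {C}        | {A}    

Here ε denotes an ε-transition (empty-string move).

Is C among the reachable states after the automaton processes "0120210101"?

Start in {A}.
Read '0': {A} → {A, C, E, F}.
Read '1': {A, C, E, F} → {A, B, C, E, F}.
Read '2': {A, B, C, E, F} → {A, C, D, E, F}.
Read '0': {A, C, D, E, F} → {A, B, C, D, E, F}.
Read '2': {A, B, C, D, E, F} → {A, C, D, E, F}.
Read '1': {A, C, D, E, F} → {A, B, C, E, F}.
Read '0': {A, B, C, E, F} → {A, B, C, D, E, F}.
Read '1': {A, B, C, D, E, F} → {A, B, C, D, E, F}.
Read '0': {A, B, C, D, E, F} → {A, B, C, D, E, F}.
Read '1': {A, B, C, D, E, F} → {A, B, C, D, E, F}.
State C is in {A, B, C, D, E, F}.

Yes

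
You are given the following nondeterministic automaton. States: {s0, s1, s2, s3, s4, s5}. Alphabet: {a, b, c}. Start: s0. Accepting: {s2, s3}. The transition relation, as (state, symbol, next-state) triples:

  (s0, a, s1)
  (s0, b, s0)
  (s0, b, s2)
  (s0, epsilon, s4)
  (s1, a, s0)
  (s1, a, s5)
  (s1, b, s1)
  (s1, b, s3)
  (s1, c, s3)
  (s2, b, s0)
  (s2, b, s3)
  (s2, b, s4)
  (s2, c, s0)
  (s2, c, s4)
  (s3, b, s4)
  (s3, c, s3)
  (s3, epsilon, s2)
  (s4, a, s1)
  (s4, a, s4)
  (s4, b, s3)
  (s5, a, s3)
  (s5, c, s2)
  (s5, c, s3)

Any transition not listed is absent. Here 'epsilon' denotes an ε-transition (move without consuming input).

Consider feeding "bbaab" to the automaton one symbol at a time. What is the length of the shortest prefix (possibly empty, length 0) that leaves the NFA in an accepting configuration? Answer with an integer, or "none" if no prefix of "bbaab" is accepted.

Start: ε-closure({s0}) = {s0, s4}.
Read 'b': {s0, s4} → {s0, s2, s3, s4}.
None of the earlier sets intersect F, but {s0, s2, s3, s4} does.

1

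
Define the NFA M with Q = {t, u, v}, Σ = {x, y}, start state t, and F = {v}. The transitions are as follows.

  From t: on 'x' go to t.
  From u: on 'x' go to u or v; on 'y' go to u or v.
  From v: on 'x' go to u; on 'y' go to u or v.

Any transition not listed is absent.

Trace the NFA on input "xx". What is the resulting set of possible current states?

{t}

Start in {t}.
Read 'x': {t} → {t}.
Read 'x': {t} → {t}.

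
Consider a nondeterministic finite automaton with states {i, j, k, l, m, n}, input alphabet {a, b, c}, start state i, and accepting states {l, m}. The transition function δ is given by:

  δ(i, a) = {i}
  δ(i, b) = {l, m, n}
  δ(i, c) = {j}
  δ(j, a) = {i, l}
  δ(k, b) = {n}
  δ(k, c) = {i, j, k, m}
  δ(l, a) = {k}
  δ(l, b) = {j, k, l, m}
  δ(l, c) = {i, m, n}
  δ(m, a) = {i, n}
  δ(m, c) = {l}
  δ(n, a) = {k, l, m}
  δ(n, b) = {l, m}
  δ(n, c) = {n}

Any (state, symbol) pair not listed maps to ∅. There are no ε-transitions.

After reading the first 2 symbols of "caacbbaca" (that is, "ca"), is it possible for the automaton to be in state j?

Start in {i}.
Read 'c': i→{j}; now {j}.
Read 'a': j→{i, l}; now {i, l}.
State j is not in {i, l}.

No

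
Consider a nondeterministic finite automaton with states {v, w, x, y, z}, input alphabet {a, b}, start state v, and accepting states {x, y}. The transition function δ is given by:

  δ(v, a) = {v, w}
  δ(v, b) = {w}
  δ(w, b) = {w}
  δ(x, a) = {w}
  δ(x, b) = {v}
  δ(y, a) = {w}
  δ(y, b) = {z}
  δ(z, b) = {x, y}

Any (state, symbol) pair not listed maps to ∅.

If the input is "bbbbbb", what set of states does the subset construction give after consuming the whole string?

Start in {v}.
Read 'b': {v} → {w}.
Read 'b': {w} → {w}.
Read 'b': {w} → {w}.
Read 'b': {w} → {w}.
Read 'b': {w} → {w}.
Read 'b': {w} → {w}.

{w}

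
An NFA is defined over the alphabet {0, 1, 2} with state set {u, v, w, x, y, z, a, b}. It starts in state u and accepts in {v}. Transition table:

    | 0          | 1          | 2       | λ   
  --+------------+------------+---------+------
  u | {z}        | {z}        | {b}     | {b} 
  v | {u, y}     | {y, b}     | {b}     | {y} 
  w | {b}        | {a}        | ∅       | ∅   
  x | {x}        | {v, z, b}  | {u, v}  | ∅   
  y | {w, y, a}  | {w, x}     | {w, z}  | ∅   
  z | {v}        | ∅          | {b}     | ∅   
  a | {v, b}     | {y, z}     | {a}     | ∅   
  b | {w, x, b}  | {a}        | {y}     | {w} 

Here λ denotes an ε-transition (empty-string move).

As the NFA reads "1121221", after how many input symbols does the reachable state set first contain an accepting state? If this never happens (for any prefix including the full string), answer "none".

none

Start: ε-closure({u}) = {u, w, b}.
Read '1': {u, w, b} → {z, a}.
Read '1': {z, a} → {y, z}.
Read '2': {y, z} → {w, z, b}.
Read '1': {w, z, b} → {a}.
Read '2': {a} → {a}.
Read '2': {a} → {a}.
Read '1': {a} → {y, z}.
No reachable set along the way intersects F.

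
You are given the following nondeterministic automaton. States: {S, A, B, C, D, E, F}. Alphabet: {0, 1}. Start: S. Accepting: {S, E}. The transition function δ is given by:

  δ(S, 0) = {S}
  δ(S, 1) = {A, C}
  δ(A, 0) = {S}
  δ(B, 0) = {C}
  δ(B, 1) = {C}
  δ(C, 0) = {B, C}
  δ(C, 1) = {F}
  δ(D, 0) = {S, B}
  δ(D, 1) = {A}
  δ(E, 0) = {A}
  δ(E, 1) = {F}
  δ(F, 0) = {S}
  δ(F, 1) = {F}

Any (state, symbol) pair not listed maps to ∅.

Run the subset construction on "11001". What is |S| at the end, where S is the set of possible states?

Start in {S}.
Read '1': S→{A, C}; now {A, C}.
Read '1': A→∅, C→{F}; now {F}.
Read '0': F→{S}; now {S}.
Read '0': S→{S}; now {S}.
Read '1': S→{A, C}; now {A, C}.
That set has 2 states.

2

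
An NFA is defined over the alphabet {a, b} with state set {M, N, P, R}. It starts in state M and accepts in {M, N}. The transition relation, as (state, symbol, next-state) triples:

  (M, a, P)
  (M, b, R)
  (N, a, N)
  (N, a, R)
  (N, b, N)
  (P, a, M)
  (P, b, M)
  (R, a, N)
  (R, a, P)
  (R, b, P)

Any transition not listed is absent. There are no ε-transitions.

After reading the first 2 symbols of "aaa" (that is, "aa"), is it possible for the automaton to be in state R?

No

Start in {M}.
Read 'a': {M} → {P}.
Read 'a': {P} → {M}.
State R is not in {M}.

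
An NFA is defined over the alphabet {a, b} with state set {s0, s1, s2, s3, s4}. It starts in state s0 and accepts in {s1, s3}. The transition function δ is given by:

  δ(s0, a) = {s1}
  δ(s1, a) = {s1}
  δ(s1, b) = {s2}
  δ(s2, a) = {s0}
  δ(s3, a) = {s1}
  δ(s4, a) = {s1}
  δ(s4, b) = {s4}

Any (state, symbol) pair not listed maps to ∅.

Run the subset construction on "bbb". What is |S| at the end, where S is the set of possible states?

Start in {s0}.
Read 'b': {s0} → ∅.
The set is empty and remains empty for the remaining 2 symbols.
That set has 0 states.

0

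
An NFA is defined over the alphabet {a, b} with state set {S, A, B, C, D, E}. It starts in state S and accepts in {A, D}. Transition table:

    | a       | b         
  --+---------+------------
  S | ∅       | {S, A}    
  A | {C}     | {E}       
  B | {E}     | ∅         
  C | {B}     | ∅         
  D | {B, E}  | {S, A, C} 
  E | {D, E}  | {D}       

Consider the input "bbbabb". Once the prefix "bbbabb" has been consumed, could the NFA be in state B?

No

Start in {S}.
Read 'b': {S} → {S, A}.
Read 'b': {S, A} → {S, A, E}.
Read 'b': {S, A, E} → {S, A, D, E}.
Read 'a': {S, A, D, E} → {B, C, D, E}.
Read 'b': {B, C, D, E} → {S, A, C, D}.
Read 'b': {S, A, C, D} → {S, A, C, E}.
State B is not in {S, A, C, E}.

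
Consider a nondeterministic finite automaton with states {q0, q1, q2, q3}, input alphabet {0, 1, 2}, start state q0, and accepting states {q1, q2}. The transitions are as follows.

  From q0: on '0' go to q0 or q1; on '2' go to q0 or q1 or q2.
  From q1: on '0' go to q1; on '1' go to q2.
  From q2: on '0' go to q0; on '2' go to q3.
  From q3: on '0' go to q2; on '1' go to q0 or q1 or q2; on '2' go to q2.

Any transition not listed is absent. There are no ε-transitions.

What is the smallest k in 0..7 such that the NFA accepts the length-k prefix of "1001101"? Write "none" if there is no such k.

none

Start in {q0}.
Read '1': q0→∅; now ∅.
The set is empty and remains empty for the remaining 6 symbols.
No reachable set along the way intersects F.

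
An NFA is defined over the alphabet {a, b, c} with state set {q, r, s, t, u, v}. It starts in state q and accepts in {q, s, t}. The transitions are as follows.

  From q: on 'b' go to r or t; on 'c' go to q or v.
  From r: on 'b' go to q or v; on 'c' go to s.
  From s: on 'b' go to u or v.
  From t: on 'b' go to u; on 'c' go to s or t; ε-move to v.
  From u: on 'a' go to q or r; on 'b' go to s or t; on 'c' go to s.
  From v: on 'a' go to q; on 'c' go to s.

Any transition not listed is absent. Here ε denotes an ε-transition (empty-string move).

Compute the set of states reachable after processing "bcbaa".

∅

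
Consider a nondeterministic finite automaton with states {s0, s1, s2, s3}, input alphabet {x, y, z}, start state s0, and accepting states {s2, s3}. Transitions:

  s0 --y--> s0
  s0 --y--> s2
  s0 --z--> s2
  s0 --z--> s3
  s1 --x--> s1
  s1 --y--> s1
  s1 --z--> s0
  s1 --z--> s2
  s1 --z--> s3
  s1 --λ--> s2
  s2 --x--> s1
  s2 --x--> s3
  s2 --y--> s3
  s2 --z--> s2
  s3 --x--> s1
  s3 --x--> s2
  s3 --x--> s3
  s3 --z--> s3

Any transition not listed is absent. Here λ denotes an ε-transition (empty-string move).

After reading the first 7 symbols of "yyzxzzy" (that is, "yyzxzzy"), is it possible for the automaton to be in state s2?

Start in {s0}.
Read 'y': s0→{s0, s2}; now {s0, s2}.
Read 'y': s0→{s0, s2}, s2→{s3}; now {s0, s2, s3}.
Read 'z': s0→{s2, s3}, s2→{s2}, s3→{s3}; now {s2, s3}.
Read 'x': s2→{s1, s3}, s3→{s1, s2, s3}; now {s1, s2, s3}.
Read 'z': s1→{s0, s2, s3}, s2→{s2}, s3→{s3}; now {s0, s2, s3}.
Read 'z': s0→{s2, s3}, s2→{s2}, s3→{s3}; now {s2, s3}.
Read 'y': s2→{s3}, s3→∅; now {s3}.
State s2 is not in {s3}.

No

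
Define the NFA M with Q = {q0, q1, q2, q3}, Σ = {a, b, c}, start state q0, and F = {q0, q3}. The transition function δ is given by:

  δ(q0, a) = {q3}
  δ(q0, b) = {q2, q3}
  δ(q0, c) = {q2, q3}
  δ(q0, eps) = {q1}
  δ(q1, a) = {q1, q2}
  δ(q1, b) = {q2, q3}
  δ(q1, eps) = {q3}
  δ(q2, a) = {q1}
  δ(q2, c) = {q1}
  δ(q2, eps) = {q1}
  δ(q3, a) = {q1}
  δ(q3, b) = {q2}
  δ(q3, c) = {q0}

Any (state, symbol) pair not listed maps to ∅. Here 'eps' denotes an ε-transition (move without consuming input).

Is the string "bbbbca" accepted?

Yes

Start: ε-closure({q0}) = {q0, q1, q3}.
Read 'b': q0→{q2, q3}, q1→{q2, q3}, q3→{q2}; union {q2, q3}; ε-closure = {q1, q2, q3}.
Read 'b': q1→{q2, q3}, q2→∅, q3→{q2}; union {q2, q3}; ε-closure = {q1, q2, q3}.
Read 'b': q1→{q2, q3}, q2→∅, q3→{q2}; union {q2, q3}; ε-closure = {q1, q2, q3}.
Read 'b': q1→{q2, q3}, q2→∅, q3→{q2}; union {q2, q3}; ε-closure = {q1, q2, q3}.
Read 'c': q1→∅, q2→{q1}, q3→{q0}; union {q0, q1}; ε-closure = {q0, q1, q3}.
Read 'a': q0→{q3}, q1→{q1, q2}, q3→{q1}; now {q1, q2, q3}.
The final set {q1, q2, q3} contains the accepting state q3.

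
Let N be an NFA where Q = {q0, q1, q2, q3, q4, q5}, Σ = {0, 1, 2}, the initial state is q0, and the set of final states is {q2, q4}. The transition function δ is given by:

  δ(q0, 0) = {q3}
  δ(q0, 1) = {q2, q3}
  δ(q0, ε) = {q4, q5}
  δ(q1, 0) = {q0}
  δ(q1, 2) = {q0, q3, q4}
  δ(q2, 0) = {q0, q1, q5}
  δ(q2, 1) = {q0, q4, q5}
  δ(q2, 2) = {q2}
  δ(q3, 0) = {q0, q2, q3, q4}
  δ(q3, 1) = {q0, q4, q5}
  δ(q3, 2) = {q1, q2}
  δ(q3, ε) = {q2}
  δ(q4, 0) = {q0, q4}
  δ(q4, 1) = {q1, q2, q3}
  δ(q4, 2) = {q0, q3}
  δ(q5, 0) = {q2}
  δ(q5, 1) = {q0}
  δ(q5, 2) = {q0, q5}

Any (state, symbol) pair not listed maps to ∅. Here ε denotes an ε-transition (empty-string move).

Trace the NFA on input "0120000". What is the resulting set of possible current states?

{q0, q1, q2, q3, q4, q5}

Start: ε-closure({q0}) = {q0, q4, q5}.
Read '0': {q0, q4, q5} → {q0, q2, q3, q4, q5}.
Read '1': {q0, q2, q3, q4, q5} → {q0, q1, q2, q3, q4, q5}.
Read '2': {q0, q1, q2, q3, q4, q5} → {q0, q1, q2, q3, q4, q5}.
Read '0': {q0, q1, q2, q3, q4, q5} → {q0, q1, q2, q3, q4, q5}.
Read '0': {q0, q1, q2, q3, q4, q5} → {q0, q1, q2, q3, q4, q5}.
Read '0': {q0, q1, q2, q3, q4, q5} → {q0, q1, q2, q3, q4, q5}.
Read '0': {q0, q1, q2, q3, q4, q5} → {q0, q1, q2, q3, q4, q5}.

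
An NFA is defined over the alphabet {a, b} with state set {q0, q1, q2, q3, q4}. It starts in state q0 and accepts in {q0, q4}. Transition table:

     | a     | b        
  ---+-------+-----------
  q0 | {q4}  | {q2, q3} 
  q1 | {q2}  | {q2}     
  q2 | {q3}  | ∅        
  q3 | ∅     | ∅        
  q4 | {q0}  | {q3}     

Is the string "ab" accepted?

No

Start in {q0}.
Read 'a': q0→{q4}; now {q4}.
Read 'b': q4→{q3}; now {q3}.
The final set {q3} contains no accepting state.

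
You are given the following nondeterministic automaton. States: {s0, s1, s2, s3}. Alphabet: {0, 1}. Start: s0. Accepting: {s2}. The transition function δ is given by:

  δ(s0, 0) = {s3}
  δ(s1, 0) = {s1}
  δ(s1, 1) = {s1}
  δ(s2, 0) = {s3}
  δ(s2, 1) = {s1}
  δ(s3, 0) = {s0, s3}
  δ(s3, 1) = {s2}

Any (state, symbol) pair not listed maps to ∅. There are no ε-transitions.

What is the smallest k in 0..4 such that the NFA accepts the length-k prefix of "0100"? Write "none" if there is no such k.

2

Start in {s0}.
Read '0': {s0} → {s3}.
Read '1': {s3} → {s2}.
None of the earlier sets intersect F, but {s2} does.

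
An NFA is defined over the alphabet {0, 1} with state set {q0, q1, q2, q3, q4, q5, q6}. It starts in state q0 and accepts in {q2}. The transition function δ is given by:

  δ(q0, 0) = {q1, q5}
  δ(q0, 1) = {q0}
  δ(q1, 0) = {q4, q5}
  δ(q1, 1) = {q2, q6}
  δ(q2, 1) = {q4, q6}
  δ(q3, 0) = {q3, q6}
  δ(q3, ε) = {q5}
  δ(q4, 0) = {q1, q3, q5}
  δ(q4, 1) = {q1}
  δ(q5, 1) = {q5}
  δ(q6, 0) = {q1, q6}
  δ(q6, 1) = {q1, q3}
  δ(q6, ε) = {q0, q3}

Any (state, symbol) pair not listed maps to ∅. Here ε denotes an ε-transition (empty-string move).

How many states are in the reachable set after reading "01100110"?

Start in {q0}.
Read '0': q0→{q1, q5}; now {q1, q5}.
Read '1': q1→{q2, q6}, q5→{q5}; union {q2, q5, q6}; ε-closure = {q0, q2, q3, q5, q6}.
Read '1': q0→{q0}, q2→{q4, q6}, q3→∅, q5→{q5}, q6→{q1, q3}; now {q0, q1, q3, q4, q5, q6}.
Read '0': q0→{q1, q5}, q1→{q4, q5}, q3→{q3, q6}, q4→{q1, q3, q5}, q5→∅, q6→{q1, q6}; union {q1, q3, q4, q5, q6}; ε-closure = {q0, q1, q3, q4, q5, q6}.
Read '0': q0→{q1, q5}, q1→{q4, q5}, q3→{q3, q6}, q4→{q1, q3, q5}, q5→∅, q6→{q1, q6}; union {q1, q3, q4, q5, q6}; ε-closure = {q0, q1, q3, q4, q5, q6}.
Read '1': q0→{q0}, q1→{q2, q6}, q3→∅, q4→{q1}, q5→{q5}, q6→{q1, q3}; now {q0, q1, q2, q3, q5, q6}.
Read '1': q0→{q0}, q1→{q2, q6}, q2→{q4, q6}, q3→∅, q5→{q5}, q6→{q1, q3}; now {q0, q1, q2, q3, q4, q5, q6}.
Read '0': q0→{q1, q5}, q1→{q4, q5}, q2→∅, q3→{q3, q6}, q4→{q1, q3, q5}, q5→∅, q6→{q1, q6}; union {q1, q3, q4, q5, q6}; ε-closure = {q0, q1, q3, q4, q5, q6}.
That set has 6 states.

6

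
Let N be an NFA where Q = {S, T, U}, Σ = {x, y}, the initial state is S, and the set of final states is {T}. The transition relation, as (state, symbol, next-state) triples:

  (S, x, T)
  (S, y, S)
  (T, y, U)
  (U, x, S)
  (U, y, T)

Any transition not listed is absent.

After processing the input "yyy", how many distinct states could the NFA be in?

1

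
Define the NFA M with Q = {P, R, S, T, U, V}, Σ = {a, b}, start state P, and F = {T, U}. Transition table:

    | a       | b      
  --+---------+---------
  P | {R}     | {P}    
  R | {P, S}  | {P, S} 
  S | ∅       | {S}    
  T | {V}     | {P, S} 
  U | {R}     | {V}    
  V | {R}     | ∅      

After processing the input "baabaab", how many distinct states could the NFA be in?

2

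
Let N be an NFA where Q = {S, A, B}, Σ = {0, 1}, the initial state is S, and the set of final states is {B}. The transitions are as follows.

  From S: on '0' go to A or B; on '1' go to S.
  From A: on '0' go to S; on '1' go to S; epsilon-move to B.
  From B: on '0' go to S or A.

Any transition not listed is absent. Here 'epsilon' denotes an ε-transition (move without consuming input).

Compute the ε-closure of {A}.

{A, B}

Begin with {A}.
ε-move A → B; add B.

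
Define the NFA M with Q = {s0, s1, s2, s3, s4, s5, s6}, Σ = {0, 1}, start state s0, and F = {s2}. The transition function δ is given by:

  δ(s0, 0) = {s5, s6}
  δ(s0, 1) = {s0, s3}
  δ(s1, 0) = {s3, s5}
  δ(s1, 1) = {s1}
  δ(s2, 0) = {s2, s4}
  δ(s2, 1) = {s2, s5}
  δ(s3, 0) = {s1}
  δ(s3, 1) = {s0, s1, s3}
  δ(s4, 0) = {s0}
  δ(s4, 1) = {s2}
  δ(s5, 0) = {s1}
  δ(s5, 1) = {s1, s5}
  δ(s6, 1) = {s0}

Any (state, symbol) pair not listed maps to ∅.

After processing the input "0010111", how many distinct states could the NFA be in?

4

Start in {s0}.
Read '0': s0→{s5, s6}; now {s5, s6}.
Read '0': s5→{s1}, s6→∅; now {s1}.
Read '1': s1→{s1}; now {s1}.
Read '0': s1→{s3, s5}; now {s3, s5}.
Read '1': s3→{s0, s1, s3}, s5→{s1, s5}; now {s0, s1, s3, s5}.
Read '1': s0→{s0, s3}, s1→{s1}, s3→{s0, s1, s3}, s5→{s1, s5}; now {s0, s1, s3, s5}.
Read '1': s0→{s0, s3}, s1→{s1}, s3→{s0, s1, s3}, s5→{s1, s5}; now {s0, s1, s3, s5}.
That set has 4 states.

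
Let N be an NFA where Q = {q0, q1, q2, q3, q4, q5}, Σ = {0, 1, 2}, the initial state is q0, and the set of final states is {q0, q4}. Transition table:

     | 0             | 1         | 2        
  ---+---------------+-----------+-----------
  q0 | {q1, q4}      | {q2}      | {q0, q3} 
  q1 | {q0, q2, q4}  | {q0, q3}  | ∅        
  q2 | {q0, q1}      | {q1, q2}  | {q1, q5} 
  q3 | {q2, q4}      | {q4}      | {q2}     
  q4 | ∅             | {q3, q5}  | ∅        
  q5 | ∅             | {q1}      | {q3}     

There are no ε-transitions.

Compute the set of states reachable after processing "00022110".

{q0, q1, q2, q4}

Start in {q0}.
Read '0': {q0} → {q1, q4}.
Read '0': {q1, q4} → {q0, q2, q4}.
Read '0': {q0, q2, q4} → {q0, q1, q4}.
Read '2': {q0, q1, q4} → {q0, q3}.
Read '2': {q0, q3} → {q0, q2, q3}.
Read '1': {q0, q2, q3} → {q1, q2, q4}.
Read '1': {q1, q2, q4} → {q0, q1, q2, q3, q5}.
Read '0': {q0, q1, q2, q3, q5} → {q0, q1, q2, q4}.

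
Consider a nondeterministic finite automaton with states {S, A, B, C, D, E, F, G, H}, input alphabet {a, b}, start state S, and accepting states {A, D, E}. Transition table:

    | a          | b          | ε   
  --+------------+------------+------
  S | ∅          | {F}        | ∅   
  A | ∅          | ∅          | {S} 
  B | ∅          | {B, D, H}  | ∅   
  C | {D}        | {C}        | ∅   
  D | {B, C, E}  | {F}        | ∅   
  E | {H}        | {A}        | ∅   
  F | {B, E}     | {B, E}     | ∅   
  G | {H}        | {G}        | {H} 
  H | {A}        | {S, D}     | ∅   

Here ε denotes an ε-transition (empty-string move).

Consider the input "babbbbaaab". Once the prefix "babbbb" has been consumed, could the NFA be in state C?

Start in {S}.
Read 'b': S→{F}; now {F}.
Read 'a': F→{B, E}; now {B, E}.
Read 'b': B→{B, D, H}, E→{A}; union {A, B, D, H}; ε-closure = {S, A, B, D, H}.
Read 'b': S→{F}, A→∅, B→{B, D, H}, D→{F}, H→{S, D}; now {S, B, D, F, H}.
Read 'b': S→{F}, B→{B, D, H}, D→{F}, F→{B, E}, H→{S, D}; now {S, B, D, E, F, H}.
Read 'b': S→{F}, B→{B, D, H}, D→{F}, E→{A}, F→{B, E}, H→{S, D}; now {S, A, B, D, E, F, H}.
State C is not in {S, A, B, D, E, F, H}.

No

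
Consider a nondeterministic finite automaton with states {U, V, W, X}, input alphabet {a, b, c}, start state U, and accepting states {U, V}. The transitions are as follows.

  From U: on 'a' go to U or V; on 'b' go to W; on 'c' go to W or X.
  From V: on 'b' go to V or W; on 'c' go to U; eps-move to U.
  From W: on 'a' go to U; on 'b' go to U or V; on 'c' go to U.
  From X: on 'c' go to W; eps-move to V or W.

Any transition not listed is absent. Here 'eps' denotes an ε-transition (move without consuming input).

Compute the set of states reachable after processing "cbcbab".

Start in {U}.
Read 'c': U→{W, X}; union {W, X}; ε-closure = {U, V, W, X}.
Read 'b': U→{W}, V→{V, W}, W→{U, V}, X→∅; now {U, V, W}.
Read 'c': U→{W, X}, V→{U}, W→{U}; union {U, W, X}; ε-closure = {U, V, W, X}.
Read 'b': U→{W}, V→{V, W}, W→{U, V}, X→∅; now {U, V, W}.
Read 'a': U→{U, V}, V→∅, W→{U}; now {U, V}.
Read 'b': U→{W}, V→{V, W}; union {V, W}; ε-closure = {U, V, W}.

{U, V, W}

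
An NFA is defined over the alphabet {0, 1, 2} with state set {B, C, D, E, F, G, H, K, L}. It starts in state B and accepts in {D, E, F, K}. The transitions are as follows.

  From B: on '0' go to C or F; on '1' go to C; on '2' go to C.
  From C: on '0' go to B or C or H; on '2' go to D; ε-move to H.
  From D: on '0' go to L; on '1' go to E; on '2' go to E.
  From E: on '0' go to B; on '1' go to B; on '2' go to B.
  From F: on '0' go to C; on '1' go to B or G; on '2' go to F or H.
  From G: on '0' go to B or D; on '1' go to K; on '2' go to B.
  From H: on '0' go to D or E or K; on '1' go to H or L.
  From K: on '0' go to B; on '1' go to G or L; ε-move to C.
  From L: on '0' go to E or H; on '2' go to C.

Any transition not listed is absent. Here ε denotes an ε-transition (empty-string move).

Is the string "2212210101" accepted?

Yes

Start in {B}.
Read '2': B→{C}; union {C}; ε-closure = {C, H}.
Read '2': C→{D}, H→∅; now {D}.
Read '1': D→{E}; now {E}.
Read '2': E→{B}; now {B}.
Read '2': B→{C}; union {C}; ε-closure = {C, H}.
Read '1': C→∅, H→{H, L}; now {H, L}.
Read '0': H→{D, E, K}, L→{E, H}; union {D, E, H, K}; ε-closure = {C, D, E, H, K}.
Read '1': C→∅, D→{E}, E→{B}, H→{H, L}, K→{G, L}; now {B, E, G, H, L}.
Read '0': B→{C, F}, E→{B}, G→{B, D}, H→{D, E, K}, L→{E, H}; now {B, C, D, E, F, H, K}.
Read '1': B→{C}, C→∅, D→{E}, E→{B}, F→{B, G}, H→{H, L}, K→{G, L}; now {B, C, E, G, H, L}.
The final set {B, C, E, G, H, L} contains the accepting state E.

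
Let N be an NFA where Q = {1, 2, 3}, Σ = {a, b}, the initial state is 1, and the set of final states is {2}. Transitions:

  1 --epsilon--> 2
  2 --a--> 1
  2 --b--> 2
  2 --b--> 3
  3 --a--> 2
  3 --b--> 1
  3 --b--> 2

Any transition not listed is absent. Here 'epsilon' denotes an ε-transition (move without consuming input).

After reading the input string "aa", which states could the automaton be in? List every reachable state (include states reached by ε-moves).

Start: ε-closure({1}) = {1, 2}.
Read 'a': {1, 2} → {1, 2}.
Read 'a': {1, 2} → {1, 2}.

{1, 2}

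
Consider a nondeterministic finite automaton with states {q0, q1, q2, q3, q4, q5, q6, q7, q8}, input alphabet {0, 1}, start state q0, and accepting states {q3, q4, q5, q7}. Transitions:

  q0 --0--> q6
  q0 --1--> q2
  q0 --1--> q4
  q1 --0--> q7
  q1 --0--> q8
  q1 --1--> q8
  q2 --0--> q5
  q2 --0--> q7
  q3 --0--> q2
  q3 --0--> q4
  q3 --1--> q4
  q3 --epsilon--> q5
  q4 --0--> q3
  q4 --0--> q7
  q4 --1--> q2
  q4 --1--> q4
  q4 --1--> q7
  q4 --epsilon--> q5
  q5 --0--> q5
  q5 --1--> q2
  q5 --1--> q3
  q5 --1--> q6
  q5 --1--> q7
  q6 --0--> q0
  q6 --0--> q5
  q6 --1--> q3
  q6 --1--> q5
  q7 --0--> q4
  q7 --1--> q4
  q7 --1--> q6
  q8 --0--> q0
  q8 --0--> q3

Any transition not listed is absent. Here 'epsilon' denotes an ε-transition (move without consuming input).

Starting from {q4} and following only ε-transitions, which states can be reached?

{q4, q5}

Begin with {q4}.
ε-move q4 → q5; add q5.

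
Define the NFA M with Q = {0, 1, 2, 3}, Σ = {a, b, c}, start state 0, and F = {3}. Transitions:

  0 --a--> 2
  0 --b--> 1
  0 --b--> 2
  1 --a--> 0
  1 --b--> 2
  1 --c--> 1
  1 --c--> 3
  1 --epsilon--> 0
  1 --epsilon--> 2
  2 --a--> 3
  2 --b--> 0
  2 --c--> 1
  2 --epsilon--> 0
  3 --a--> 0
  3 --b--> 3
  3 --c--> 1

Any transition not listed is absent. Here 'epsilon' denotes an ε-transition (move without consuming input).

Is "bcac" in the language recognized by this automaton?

No

Start in {0}.
Read 'b': 0→{1, 2}; union {1, 2}; ε-closure = {0, 1, 2}.
Read 'c': 0→∅, 1→{1, 3}, 2→{1}; union {1, 3}; ε-closure = {0, 1, 2, 3}.
Read 'a': 0→{2}, 1→{0}, 2→{3}, 3→{0}; now {0, 2, 3}.
Read 'c': 0→∅, 2→{1}, 3→{1}; union {1}; ε-closure = {0, 1, 2}.
The final set {0, 1, 2} contains no accepting state.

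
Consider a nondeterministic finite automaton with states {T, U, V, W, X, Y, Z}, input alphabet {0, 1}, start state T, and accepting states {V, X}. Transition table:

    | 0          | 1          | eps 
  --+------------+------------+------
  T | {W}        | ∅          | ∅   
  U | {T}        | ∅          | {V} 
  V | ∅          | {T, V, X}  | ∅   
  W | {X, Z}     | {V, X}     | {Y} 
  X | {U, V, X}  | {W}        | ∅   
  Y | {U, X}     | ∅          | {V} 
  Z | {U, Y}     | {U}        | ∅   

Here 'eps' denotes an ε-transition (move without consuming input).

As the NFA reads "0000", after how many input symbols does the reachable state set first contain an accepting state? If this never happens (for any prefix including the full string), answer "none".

1

Start in {T}.
Read '0': T→{W}; union {W}; ε-closure = {V, W, Y}.
None of the earlier sets intersect F, but {V, W, Y} does.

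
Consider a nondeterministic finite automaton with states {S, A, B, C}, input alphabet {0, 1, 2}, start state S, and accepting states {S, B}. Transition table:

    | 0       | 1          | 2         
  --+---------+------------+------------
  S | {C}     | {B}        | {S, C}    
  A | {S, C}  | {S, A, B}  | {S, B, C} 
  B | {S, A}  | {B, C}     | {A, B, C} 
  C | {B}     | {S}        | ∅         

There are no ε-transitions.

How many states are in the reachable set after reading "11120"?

4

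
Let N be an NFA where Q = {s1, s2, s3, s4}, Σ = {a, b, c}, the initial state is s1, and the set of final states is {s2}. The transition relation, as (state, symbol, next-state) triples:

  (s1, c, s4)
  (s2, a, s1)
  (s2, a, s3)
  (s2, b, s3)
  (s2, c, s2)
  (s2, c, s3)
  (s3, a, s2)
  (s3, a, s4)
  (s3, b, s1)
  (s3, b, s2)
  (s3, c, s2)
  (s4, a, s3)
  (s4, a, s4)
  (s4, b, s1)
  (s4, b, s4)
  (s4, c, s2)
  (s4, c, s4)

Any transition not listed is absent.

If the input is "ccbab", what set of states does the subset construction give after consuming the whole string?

Start in {s1}.
Read 'c': {s1} → {s4}.
Read 'c': {s4} → {s2, s4}.
Read 'b': {s2, s4} → {s1, s3, s4}.
Read 'a': {s1, s3, s4} → {s2, s3, s4}.
Read 'b': {s2, s3, s4} → {s1, s2, s3, s4}.

{s1, s2, s3, s4}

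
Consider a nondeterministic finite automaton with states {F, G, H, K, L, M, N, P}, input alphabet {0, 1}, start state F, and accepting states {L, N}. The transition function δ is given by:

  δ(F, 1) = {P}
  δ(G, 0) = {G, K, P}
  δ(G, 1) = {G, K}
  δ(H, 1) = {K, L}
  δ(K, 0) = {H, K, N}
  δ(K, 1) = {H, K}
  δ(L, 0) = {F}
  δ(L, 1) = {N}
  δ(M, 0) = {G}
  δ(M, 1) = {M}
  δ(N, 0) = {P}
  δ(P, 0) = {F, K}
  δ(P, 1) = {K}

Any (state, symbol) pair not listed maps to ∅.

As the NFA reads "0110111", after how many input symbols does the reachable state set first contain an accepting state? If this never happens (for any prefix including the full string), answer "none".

Start in {F}.
Read '0': {F} → ∅.
The set is empty and remains empty for the remaining 6 symbols.
No reachable set along the way intersects F.

none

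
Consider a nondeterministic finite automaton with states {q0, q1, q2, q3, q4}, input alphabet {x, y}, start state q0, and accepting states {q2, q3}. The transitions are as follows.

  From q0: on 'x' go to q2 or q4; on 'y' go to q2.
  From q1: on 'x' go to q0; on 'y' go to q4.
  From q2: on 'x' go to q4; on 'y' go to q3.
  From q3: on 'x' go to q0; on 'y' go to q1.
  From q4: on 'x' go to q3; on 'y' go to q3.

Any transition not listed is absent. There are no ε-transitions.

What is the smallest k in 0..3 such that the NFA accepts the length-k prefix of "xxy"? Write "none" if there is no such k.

1

Start in {q0}.
Read 'x': q0→{q2, q4}; now {q2, q4}.
None of the earlier sets intersect F, but {q2, q4} does.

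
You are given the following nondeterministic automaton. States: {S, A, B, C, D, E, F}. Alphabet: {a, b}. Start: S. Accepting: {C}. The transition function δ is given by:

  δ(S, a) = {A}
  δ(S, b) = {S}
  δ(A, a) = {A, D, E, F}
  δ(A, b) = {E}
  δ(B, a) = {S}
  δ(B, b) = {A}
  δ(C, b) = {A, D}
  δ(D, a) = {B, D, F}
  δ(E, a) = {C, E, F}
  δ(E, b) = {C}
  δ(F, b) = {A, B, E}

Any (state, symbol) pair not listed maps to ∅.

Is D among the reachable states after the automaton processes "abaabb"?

Yes

Start in {S}.
Read 'a': {S} → {A}.
Read 'b': {A} → {E}.
Read 'a': {E} → {C, E, F}.
Read 'a': {C, E, F} → {C, E, F}.
Read 'b': {C, E, F} → {A, B, C, D, E}.
Read 'b': {A, B, C, D, E} → {A, C, D, E}.
State D is in {A, C, D, E}.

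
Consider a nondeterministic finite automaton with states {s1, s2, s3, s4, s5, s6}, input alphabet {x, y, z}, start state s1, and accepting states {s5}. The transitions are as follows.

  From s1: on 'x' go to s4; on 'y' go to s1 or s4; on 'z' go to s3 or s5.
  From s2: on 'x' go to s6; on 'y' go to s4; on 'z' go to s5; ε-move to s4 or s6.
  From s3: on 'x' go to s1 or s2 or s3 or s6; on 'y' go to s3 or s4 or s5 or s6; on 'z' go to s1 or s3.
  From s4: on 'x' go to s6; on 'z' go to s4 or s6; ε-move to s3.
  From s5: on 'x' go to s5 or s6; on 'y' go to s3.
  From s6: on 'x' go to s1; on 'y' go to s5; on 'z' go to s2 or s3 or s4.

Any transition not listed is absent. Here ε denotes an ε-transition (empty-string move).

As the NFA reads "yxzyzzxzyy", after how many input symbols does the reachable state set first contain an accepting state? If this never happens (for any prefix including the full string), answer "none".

3

Start in {s1}.
Read 'y': s1→{s1, s4}; union {s1, s4}; ε-closure = {s1, s3, s4}.
Read 'x': s1→{s4}, s3→{s1, s2, s3, s6}, s4→{s6}; now {s1, s2, s3, s4, s6}.
Read 'z': s1→{s3, s5}, s2→{s5}, s3→{s1, s3}, s4→{s4, s6}, s6→{s2, s3, s4}; now {s1, s2, s3, s4, s5, s6}.
None of the earlier sets intersect F, but {s1, s2, s3, s4, s5, s6} does.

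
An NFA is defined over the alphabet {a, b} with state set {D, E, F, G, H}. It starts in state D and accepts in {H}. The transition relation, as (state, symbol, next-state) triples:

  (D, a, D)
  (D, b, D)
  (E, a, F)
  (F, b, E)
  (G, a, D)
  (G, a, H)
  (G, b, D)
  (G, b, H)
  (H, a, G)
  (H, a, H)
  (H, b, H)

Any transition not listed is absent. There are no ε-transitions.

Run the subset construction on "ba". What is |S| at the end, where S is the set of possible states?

Start in {D}.
Read 'b': {D} → {D}.
Read 'a': {D} → {D}.
That set has 1 state.

1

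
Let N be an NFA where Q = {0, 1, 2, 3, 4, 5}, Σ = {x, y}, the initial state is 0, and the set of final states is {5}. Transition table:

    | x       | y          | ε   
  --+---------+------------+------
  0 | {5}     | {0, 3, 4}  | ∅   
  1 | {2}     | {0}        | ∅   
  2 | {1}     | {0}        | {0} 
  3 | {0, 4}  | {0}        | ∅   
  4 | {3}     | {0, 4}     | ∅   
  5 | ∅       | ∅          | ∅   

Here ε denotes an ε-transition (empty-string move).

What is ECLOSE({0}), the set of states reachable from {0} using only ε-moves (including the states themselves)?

{0}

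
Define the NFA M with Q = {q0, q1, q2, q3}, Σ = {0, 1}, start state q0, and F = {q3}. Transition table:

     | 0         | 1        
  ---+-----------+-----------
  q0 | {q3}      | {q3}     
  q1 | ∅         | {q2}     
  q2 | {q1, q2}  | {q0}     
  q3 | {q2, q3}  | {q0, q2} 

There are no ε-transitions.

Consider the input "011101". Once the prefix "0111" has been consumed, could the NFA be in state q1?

Start in {q0}.
Read '0': {q0} → {q3}.
Read '1': {q3} → {q0, q2}.
Read '1': {q0, q2} → {q0, q3}.
Read '1': {q0, q3} → {q0, q2, q3}.
State q1 is not in {q0, q2, q3}.

No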